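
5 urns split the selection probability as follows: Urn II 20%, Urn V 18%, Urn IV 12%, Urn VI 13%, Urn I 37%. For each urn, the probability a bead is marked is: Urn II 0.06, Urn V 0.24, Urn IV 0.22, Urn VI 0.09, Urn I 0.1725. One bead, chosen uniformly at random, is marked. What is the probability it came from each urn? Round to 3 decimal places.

Unnormalized posteriors (prior × likelihood):
  Urn II: 0.2 × 0.06 = 0.012
  Urn V: 0.18 × 0.24 = 0.0432
  Urn IV: 0.12 × 0.22 = 0.0264
  Urn VI: 0.13 × 0.09 = 0.0117
  Urn I: 0.37 × 0.1725 = 0.063825
Sum = 0.157125.
P(Urn II | marked) = 0.012/0.157125 ≈ 0.076
P(Urn V | marked) = 0.0432/0.157125 ≈ 0.275
P(Urn IV | marked) = 0.0264/0.157125 ≈ 0.168
P(Urn VI | marked) = 0.0117/0.157125 ≈ 0.074
P(Urn I | marked) = 0.063825/0.157125 ≈ 0.406
(Check: 0.076+0.275+0.168+0.074+0.406 = 0.999.)

Urn II 0.076, Urn V 0.275, Urn IV 0.168, Urn VI 0.074, Urn I 0.406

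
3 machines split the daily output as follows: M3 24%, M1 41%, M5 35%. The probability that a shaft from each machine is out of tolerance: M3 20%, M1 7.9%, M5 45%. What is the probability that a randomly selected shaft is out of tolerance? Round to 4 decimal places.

By Bayes' rule, posterior ∝ prior × likelihood:
  M3: 0.24 × 0.2 = 0.048
  M1: 0.41 × 0.079 = 0.03239
  M5: 0.35 × 0.45 = 0.1575
P(oversize) = 0.048 + 0.03239 + 0.1575 = 0.23789 → 0.2379.

0.2379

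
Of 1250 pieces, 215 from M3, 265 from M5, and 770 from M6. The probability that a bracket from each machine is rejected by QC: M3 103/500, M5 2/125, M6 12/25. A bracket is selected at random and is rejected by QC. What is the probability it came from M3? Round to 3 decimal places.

0.106

Compute prior × likelihood for every hypothesis:
  M3: 0.172 × 0.206 = 0.035432
  M5: 0.212 × 0.016 = 0.003392
  M6: 0.616 × 0.48 = 0.29568
Normalizing constant = 0.334504.
P(M3 | evidence) = 0.035432 / 0.334504 ≈ 0.106.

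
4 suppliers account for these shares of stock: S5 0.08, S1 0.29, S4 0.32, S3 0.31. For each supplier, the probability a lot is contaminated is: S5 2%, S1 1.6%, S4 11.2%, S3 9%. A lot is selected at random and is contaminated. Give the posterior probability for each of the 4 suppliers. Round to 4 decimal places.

S5 0.0229, S1 0.0663, S4 0.5121, S3 0.3987

By Bayes' rule, posterior ∝ prior × likelihood:
  S5: 0.08 × 0.02 = 0.0016
  S1: 0.29 × 0.016 = 0.00464
  S4: 0.32 × 0.112 = 0.03584
  S3: 0.31 × 0.09 = 0.0279
Normalizing constant = 0.06998.
P(S5 | contaminated) = 0.0016/0.06998 ≈ 0.0229
P(S1 | contaminated) = 0.00464/0.06998 ≈ 0.0663
P(S4 | contaminated) = 0.03584/0.06998 ≈ 0.5121
P(S3 | contaminated) = 0.0279/0.06998 ≈ 0.3987
(Check: 0.0229+0.0663+0.5121+0.3987 = 1.0000.)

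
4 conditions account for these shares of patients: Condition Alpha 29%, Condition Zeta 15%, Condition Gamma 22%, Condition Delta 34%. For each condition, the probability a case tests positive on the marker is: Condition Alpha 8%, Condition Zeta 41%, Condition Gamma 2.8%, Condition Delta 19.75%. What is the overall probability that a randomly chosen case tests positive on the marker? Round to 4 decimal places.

Unnormalized posteriors (prior × likelihood):
  Condition Alpha: 0.29 × 0.08 = 0.0232
  Condition Zeta: 0.15 × 0.41 = 0.0615
  Condition Gamma: 0.22 × 0.028 = 0.00616
  Condition Delta: 0.34 × 0.1975 = 0.06715
P(marker-positive) = 0.0232 + 0.0615 + 0.00616 + 0.06715 = 0.15801 → 0.1580.

0.1580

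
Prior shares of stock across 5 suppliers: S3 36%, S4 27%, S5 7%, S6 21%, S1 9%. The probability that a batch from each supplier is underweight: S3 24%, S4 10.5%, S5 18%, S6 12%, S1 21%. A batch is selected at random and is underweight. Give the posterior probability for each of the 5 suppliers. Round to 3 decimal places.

By Bayes' rule, posterior ∝ prior × likelihood:
  S3: 0.36 × 0.24 = 0.0864
  S4: 0.27 × 0.105 = 0.02835
  S5: 0.07 × 0.18 = 0.0126
  S6: 0.21 × 0.12 = 0.0252
  S1: 0.09 × 0.21 = 0.0189
Sum = 0.17145.
P(S3 | underweight) = 0.0864/0.17145 ≈ 0.504
P(S4 | underweight) = 0.02835/0.17145 ≈ 0.165
P(S5 | underweight) = 0.0126/0.17145 ≈ 0.073
P(S6 | underweight) = 0.0252/0.17145 ≈ 0.147
P(S1 | underweight) = 0.0189/0.17145 ≈ 0.110

S3 0.504, S4 0.165, S5 0.073, S6 0.147, S1 0.110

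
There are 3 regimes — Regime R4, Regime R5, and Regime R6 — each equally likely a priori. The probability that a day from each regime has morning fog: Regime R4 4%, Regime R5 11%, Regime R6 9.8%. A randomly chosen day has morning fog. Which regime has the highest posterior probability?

With a uniform prior (1/3 each), posterior ∝ likelihood:
  Regime R4: 0.04
  Regime R5: 0.11
  Regime R6: 0.098
Sum = 0.248.
Largest term belongs to Regime R5, so Regime R5 is most probable.

Regime R5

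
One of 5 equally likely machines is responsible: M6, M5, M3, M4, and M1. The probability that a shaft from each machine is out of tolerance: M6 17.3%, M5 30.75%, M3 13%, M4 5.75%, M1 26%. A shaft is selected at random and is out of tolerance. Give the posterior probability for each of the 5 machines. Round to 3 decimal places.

With a uniform prior (1/5 each), posterior ∝ likelihood:
  M6: 0.173
  M5: 0.3075
  M3: 0.13
  M4: 0.0575
  M1: 0.26
Sum = 0.928.
P(M6 | oversize) = 0.173/0.928 ≈ 0.186
P(M5 | oversize) = 0.3075/0.928 ≈ 0.331
P(M3 | oversize) = 0.13/0.928 ≈ 0.140
P(M4 | oversize) = 0.0575/0.928 ≈ 0.062
P(M1 | oversize) = 0.26/0.928 ≈ 0.280

M6 0.186, M5 0.331, M3 0.140, M4 0.062, M1 0.280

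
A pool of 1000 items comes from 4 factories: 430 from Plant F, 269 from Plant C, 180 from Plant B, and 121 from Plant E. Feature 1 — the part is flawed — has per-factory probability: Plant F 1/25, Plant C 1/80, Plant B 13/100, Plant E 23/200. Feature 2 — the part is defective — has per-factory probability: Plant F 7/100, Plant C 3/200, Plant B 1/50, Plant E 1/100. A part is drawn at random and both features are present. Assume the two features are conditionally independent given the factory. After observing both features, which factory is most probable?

By Bayes' rule, posterior ∝ prior × likelihood:
  Plant F: 0.43 × 0.04 × 0.07 = 0.001204
  Plant C: 0.269 × 0.0125 × 0.015 = 0.0000504375
  Plant B: 0.18 × 0.13 × 0.02 = 0.000468
  Plant E: 0.121 × 0.115 × 0.01 = 0.00013915
Sum = 0.0018615875.
Largest term belongs to Plant F, so Plant F is most probable.

Plant F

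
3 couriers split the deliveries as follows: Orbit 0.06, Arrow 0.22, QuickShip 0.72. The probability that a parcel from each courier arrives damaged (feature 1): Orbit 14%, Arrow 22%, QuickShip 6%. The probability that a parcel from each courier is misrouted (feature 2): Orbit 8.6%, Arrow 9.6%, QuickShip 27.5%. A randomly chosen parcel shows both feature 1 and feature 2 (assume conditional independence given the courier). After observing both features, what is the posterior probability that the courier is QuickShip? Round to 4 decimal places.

Compute prior × likelihood for every hypothesis:
  Orbit: 0.06 × 0.14 × 0.086 = 0.0007224
  Arrow: 0.22 × 0.22 × 0.096 = 0.0046464
  QuickShip: 0.72 × 0.06 × 0.275 = 0.01188
Sum = 0.0172488.
P(QuickShip | evidence) = 0.01188 / 0.0172488 ≈ 0.6887.

0.6887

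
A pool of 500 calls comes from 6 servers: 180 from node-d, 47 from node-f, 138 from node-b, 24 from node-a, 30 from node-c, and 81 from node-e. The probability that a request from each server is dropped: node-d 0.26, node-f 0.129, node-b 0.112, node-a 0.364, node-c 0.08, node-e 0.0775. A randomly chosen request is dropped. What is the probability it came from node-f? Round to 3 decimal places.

0.071

Unnormalized posteriors (prior × likelihood):
  node-d: 0.36 × 0.26 = 0.0936
  node-f: 0.094 × 0.129 = 0.012126
  node-b: 0.276 × 0.112 = 0.030912
  node-a: 0.048 × 0.364 = 0.017472
  node-c: 0.06 × 0.08 = 0.0048
  node-e: 0.162 × 0.0775 = 0.012555
Total = 0.171465.
P(node-f | evidence) = 0.012126 / 0.171465 ≈ 0.071.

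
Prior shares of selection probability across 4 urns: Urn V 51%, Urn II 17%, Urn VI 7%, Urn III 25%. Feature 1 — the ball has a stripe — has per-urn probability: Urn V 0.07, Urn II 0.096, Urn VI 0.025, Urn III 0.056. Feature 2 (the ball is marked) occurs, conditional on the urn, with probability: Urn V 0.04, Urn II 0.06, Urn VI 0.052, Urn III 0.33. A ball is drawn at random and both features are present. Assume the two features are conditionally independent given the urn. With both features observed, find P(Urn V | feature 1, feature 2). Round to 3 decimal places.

Prior × likelihood for each hypothesis:
  Urn V: 0.51 × 0.07 × 0.04 = 0.001428
  Urn II: 0.17 × 0.096 × 0.06 = 0.0009792
  Urn VI: 0.07 × 0.025 × 0.052 = 0.000091
  Urn III: 0.25 × 0.056 × 0.33 = 0.00462
Normalizing constant = 0.0071182.
P(Urn V | evidence) = 0.001428 / 0.0071182 ≈ 0.201.

0.201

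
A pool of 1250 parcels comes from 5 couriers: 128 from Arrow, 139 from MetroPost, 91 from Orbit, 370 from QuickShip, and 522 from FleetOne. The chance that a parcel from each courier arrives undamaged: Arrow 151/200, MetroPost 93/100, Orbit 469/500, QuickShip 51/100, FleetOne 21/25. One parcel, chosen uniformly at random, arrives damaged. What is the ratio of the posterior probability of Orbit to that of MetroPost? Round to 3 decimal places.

Taking complements, P(damaged | each) = Arrow 0.245, MetroPost 0.07, Orbit 0.062, QuickShip 0.49, FleetOne 0.16.
Compute prior × likelihood for every hypothesis:
  Arrow: 0.1024 × 0.245 = 0.025088
  MetroPost: 0.1112 × 0.07 = 0.007784
  Orbit: 0.0728 × 0.062 = 0.0045136
  QuickShip: 0.296 × 0.49 = 0.14504
  FleetOne: 0.4176 × 0.16 = 0.066816
Total = 0.2492416.
The ratio is 0.0045136 / 0.007784 (the normalizer cancels) = 0.580.

0.580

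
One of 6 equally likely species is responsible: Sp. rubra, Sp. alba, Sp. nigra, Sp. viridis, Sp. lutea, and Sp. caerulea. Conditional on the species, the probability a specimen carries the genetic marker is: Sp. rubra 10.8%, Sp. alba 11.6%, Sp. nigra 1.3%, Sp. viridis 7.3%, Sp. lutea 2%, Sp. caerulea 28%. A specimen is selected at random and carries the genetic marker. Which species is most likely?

With a uniform prior (1/6 each), posterior ∝ likelihood:
  Sp. rubra: 0.108
  Sp. alba: 0.116
  Sp. nigra: 0.013
  Sp. viridis: 0.073
  Sp. lutea: 0.02
  Sp. caerulea: 0.28
Total = 0.61.
Largest term belongs to Sp. caerulea, so Sp. caerulea is most probable.

Sp. caerulea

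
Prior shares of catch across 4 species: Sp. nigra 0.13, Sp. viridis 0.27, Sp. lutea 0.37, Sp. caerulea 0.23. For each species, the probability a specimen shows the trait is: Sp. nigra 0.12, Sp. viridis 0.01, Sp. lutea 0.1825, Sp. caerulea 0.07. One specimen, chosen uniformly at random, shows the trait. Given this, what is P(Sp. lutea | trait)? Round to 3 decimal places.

0.662

By Bayes' rule, posterior ∝ prior × likelihood:
  Sp. nigra: 0.13 × 0.12 = 0.0156
  Sp. viridis: 0.27 × 0.01 = 0.0027
  Sp. lutea: 0.37 × 0.1825 = 0.067525
  Sp. caerulea: 0.23 × 0.07 = 0.0161
Sum = 0.101925.
P(Sp. lutea | evidence) = 0.067525 / 0.101925 ≈ 0.662.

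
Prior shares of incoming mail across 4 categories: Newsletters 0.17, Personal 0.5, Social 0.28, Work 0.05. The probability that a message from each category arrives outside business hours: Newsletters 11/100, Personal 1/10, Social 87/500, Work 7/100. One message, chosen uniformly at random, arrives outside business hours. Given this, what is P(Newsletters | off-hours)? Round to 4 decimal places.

0.1546

Compute prior × likelihood for every hypothesis:
  Newsletters: 0.17 × 0.11 = 0.0187
  Personal: 0.5 × 0.1 = 0.05
  Social: 0.28 × 0.174 = 0.04872
  Work: 0.05 × 0.07 = 0.0035
Sum = 0.12092.
P(Newsletters | evidence) = 0.0187 / 0.12092 ≈ 0.1546.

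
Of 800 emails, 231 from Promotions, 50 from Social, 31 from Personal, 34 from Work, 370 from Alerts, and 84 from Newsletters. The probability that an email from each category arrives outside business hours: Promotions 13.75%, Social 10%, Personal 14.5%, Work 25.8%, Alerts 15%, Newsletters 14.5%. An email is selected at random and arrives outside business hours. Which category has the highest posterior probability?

Alerts

Unnormalized posteriors (prior × likelihood):
  Promotions: 0.28875 × 0.1375 = 0.039703125
  Social: 0.0625 × 0.1 = 0.00625
  Personal: 0.03875 × 0.145 = 0.00561875
  Work: 0.0425 × 0.258 = 0.010965
  Alerts: 0.4625 × 0.15 = 0.069375
  Newsletters: 0.105 × 0.145 = 0.015225
Sum = 0.147136875.
Largest term belongs to Alerts, so Alerts is most probable.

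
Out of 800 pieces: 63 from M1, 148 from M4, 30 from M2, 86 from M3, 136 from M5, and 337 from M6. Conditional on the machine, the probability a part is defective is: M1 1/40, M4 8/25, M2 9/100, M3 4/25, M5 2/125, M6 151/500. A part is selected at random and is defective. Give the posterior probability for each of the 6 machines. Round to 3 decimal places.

By Bayes' rule, posterior ∝ prior × likelihood:
  M1: 0.07875 × 0.025 = 0.00196875
  M4: 0.185 × 0.32 = 0.0592
  M2: 0.0375 × 0.09 = 0.003375
  M3: 0.1075 × 0.16 = 0.0172
  M5: 0.17 × 0.016 = 0.00272
  M6: 0.42125 × 0.302 = 0.1272175
Total = 0.21168125.
P(M1 | defective) = 0.00196875/0.21168125 ≈ 0.009
P(M4 | defective) = 0.0592/0.21168125 ≈ 0.280
P(M2 | defective) = 0.003375/0.21168125 ≈ 0.016
P(M3 | defective) = 0.0172/0.21168125 ≈ 0.081
P(M5 | defective) = 0.00272/0.21168125 ≈ 0.013
P(M6 | defective) = 0.1272175/0.21168125 ≈ 0.601

M1 0.009, M4 0.280, M2 0.016, M3 0.081, M5 0.013, M6 0.601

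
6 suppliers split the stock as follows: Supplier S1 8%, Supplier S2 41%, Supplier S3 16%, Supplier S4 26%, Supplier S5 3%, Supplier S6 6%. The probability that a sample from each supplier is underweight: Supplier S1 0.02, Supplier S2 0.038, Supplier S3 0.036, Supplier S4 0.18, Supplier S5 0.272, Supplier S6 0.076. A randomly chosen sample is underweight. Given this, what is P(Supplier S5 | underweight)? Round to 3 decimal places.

0.099

Unnormalized posteriors (prior × likelihood):
  Supplier S1: 0.08 × 0.02 = 0.0016
  Supplier S2: 0.41 × 0.038 = 0.01558
  Supplier S3: 0.16 × 0.036 = 0.00576
  Supplier S4: 0.26 × 0.18 = 0.0468
  Supplier S5: 0.03 × 0.272 = 0.00816
  Supplier S6: 0.06 × 0.076 = 0.00456
Sum = 0.08246.
P(Supplier S5 | evidence) = 0.00816 / 0.08246 ≈ 0.099.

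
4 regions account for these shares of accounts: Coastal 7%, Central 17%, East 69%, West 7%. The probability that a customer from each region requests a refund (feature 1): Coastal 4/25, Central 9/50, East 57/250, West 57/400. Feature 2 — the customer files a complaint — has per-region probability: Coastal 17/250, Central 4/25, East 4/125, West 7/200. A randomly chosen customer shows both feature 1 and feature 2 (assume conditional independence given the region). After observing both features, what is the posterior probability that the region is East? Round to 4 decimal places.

0.4560

By Bayes' rule, posterior ∝ prior × likelihood:
  Coastal: 0.07 × 0.16 × 0.068 = 0.0007616
  Central: 0.17 × 0.18 × 0.16 = 0.004896
  East: 0.69 × 0.228 × 0.032 = 0.00503424
  West: 0.07 × 0.1425 × 0.035 = 0.000349125
Normalizing constant = 0.011040965.
P(East | evidence) = 0.00503424 / 0.011040965 ≈ 0.4560.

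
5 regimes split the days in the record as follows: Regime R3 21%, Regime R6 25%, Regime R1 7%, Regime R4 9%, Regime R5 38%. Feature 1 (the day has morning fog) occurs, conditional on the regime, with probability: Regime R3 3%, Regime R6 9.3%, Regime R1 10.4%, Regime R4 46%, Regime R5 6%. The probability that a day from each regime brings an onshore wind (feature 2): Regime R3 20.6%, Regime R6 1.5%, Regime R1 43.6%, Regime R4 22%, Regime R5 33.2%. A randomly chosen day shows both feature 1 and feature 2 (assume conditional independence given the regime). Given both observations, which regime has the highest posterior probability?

Regime R4

Unnormalized posteriors (prior × likelihood):
  Regime R3: 0.21 × 0.03 × 0.206 = 0.0012978
  Regime R6: 0.25 × 0.093 × 0.015 = 0.00034875
  Regime R1: 0.07 × 0.104 × 0.436 = 0.00317408
  Regime R4: 0.09 × 0.46 × 0.22 = 0.009108
  Regime R5: 0.38 × 0.06 × 0.332 = 0.0075696
Normalizing constant = 0.02149823.
Largest term belongs to Regime R4, so Regime R4 is most probable.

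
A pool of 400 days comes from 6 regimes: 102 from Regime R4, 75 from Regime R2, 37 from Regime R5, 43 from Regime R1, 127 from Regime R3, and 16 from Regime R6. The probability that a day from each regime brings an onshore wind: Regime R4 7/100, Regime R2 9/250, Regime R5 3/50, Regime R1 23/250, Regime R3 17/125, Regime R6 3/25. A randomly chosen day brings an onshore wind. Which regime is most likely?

Prior × likelihood for each hypothesis:
  Regime R4: 0.255 × 0.07 = 0.01785
  Regime R2: 0.1875 × 0.036 = 0.00675
  Regime R5: 0.0925 × 0.06 = 0.00555
  Regime R1: 0.1075 × 0.092 = 0.00989
  Regime R3: 0.3175 × 0.136 = 0.04318
  Regime R6: 0.04 × 0.12 = 0.0048
Total = 0.08802.
Largest term belongs to Regime R3, so Regime R3 is most probable.

Regime R3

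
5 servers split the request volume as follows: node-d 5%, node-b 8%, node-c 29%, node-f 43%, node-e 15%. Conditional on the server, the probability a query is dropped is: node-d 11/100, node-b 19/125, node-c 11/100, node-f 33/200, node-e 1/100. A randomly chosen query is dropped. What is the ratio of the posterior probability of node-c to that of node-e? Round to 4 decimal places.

Unnormalized posteriors (prior × likelihood):
  node-d: 0.05 × 0.11 = 0.0055
  node-b: 0.08 × 0.152 = 0.01216
  node-c: 0.29 × 0.11 = 0.0319
  node-f: 0.43 × 0.165 = 0.07095
  node-e: 0.15 × 0.01 = 0.0015
Sum = 0.12201.
The ratio is 0.0319 / 0.0015 (the normalizer cancels) = 21.2667.

21.2667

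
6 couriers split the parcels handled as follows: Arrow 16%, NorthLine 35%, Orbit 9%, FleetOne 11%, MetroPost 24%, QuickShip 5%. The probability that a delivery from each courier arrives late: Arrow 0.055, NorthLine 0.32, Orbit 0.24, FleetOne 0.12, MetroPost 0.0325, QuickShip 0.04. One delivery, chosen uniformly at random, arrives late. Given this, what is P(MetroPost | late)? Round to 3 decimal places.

0.047

Unnormalized posteriors (prior × likelihood):
  Arrow: 0.16 × 0.055 = 0.0088
  NorthLine: 0.35 × 0.32 = 0.112
  Orbit: 0.09 × 0.24 = 0.0216
  FleetOne: 0.11 × 0.12 = 0.0132
  MetroPost: 0.24 × 0.0325 = 0.0078
  QuickShip: 0.05 × 0.04 = 0.002
Total = 0.1654.
P(MetroPost | evidence) = 0.0078 / 0.1654 ≈ 0.047.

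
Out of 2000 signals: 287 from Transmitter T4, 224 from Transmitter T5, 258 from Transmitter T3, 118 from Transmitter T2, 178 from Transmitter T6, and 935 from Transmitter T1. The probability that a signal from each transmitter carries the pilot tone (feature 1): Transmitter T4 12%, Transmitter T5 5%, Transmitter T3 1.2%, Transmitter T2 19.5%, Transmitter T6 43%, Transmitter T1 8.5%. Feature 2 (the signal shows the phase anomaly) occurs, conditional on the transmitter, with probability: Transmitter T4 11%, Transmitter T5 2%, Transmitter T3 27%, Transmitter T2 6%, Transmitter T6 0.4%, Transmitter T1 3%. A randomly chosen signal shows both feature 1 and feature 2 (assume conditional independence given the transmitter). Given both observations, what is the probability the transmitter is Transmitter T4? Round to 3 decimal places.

0.425

Prior × likelihood for each hypothesis:
  Transmitter T4: 0.1435 × 0.12 × 0.11 = 0.0018942
  Transmitter T5: 0.112 × 0.05 × 0.02 = 0.000112
  Transmitter T3: 0.129 × 0.012 × 0.27 = 0.00041796
  Transmitter T2: 0.059 × 0.195 × 0.06 = 0.0006903
  Transmitter T6: 0.089 × 0.43 × 0.004 = 0.00015308
  Transmitter T1: 0.4675 × 0.085 × 0.03 = 0.001192125
Total = 0.004459665.
P(Transmitter T4 | evidence) = 0.0018942 / 0.004459665 ≈ 0.425.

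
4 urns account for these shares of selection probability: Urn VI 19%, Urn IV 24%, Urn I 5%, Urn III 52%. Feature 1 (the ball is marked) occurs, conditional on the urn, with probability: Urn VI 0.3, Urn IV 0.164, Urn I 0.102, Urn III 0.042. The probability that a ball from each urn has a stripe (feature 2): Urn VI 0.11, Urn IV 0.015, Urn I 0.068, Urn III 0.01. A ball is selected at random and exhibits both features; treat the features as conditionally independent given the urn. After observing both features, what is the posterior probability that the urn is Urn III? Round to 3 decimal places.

0.029

Prior × likelihood for each hypothesis:
  Urn VI: 0.19 × 0.3 × 0.11 = 0.00627
  Urn IV: 0.24 × 0.164 × 0.015 = 0.0005904
  Urn I: 0.05 × 0.102 × 0.068 = 0.0003468
  Urn III: 0.52 × 0.042 × 0.01 = 0.0002184
Total = 0.0074256.
P(Urn III | evidence) = 0.0002184 / 0.0074256 ≈ 0.029.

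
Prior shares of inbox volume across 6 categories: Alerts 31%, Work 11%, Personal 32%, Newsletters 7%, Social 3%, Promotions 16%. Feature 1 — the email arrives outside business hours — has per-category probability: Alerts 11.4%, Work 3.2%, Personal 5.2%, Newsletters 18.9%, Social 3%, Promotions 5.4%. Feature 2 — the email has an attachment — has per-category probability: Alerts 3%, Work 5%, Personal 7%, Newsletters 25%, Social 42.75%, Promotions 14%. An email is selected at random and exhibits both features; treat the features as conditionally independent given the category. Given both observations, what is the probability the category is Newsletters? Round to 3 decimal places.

By Bayes' rule, posterior ∝ prior × likelihood:
  Alerts: 0.31 × 0.114 × 0.03 = 0.0010602
  Work: 0.11 × 0.032 × 0.05 = 0.000176
  Personal: 0.32 × 0.052 × 0.07 = 0.0011648
  Newsletters: 0.07 × 0.189 × 0.25 = 0.0033075
  Social: 0.03 × 0.03 × 0.4275 = 0.00038475
  Promotions: 0.16 × 0.054 × 0.14 = 0.0012096
Total = 0.00730285.
P(Newsletters | evidence) = 0.0033075 / 0.00730285 ≈ 0.453.

0.453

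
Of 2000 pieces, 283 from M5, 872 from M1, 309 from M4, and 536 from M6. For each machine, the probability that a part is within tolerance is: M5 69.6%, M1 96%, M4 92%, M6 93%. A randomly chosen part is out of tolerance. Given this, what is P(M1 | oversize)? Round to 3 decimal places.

Taking complements, P(oversize | each) = M5 0.304, M1 0.04, M4 0.08, M6 0.07.
Compute prior × likelihood for every hypothesis:
  M5: 0.1415 × 0.304 = 0.043016
  M1: 0.436 × 0.04 = 0.01744
  M4: 0.1545 × 0.08 = 0.01236
  M6: 0.268 × 0.07 = 0.01876
Total = 0.091576.
P(M1 | evidence) = 0.01744 / 0.091576 ≈ 0.190.

0.190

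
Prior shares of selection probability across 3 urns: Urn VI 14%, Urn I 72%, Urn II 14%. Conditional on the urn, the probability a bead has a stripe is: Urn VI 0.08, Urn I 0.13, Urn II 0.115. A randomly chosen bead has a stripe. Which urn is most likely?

Unnormalized posteriors (prior × likelihood):
  Urn VI: 0.14 × 0.08 = 0.0112
  Urn I: 0.72 × 0.13 = 0.0936
  Urn II: 0.14 × 0.115 = 0.0161
Total = 0.1209.
Largest term belongs to Urn I, so Urn I is most probable.

Urn I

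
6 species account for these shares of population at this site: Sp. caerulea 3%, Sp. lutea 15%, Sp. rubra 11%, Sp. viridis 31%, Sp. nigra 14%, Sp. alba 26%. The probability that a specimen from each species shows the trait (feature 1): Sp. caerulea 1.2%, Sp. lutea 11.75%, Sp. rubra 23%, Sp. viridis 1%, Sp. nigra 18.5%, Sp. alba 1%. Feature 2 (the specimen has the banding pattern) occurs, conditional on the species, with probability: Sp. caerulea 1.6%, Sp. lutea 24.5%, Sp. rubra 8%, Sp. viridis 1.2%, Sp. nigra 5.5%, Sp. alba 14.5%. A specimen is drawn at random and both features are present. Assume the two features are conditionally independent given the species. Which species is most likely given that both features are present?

Compute prior × likelihood for every hypothesis:
  Sp. caerulea: 0.03 × 0.012 × 0.016 = 0.00000576
  Sp. lutea: 0.15 × 0.1175 × 0.245 = 0.004318125
  Sp. rubra: 0.11 × 0.23 × 0.08 = 0.002024
  Sp. viridis: 0.31 × 0.01 × 0.012 = 0.0000372
  Sp. nigra: 0.14 × 0.185 × 0.055 = 0.0014245
  Sp. alba: 0.26 × 0.01 × 0.145 = 0.000377
Total = 0.008186585.
Largest term belongs to Sp. lutea, so Sp. lutea is most probable.

Sp. lutea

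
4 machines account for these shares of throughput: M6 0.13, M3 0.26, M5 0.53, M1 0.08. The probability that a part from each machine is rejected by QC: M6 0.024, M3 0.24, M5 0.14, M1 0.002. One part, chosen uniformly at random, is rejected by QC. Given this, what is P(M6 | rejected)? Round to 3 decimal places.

By Bayes' rule, posterior ∝ prior × likelihood:
  M6: 0.13 × 0.024 = 0.00312
  M3: 0.26 × 0.24 = 0.0624
  M5: 0.53 × 0.14 = 0.0742
  M1: 0.08 × 0.002 = 0.00016
Sum = 0.13988.
P(M6 | evidence) = 0.00312 / 0.13988 ≈ 0.022.

0.022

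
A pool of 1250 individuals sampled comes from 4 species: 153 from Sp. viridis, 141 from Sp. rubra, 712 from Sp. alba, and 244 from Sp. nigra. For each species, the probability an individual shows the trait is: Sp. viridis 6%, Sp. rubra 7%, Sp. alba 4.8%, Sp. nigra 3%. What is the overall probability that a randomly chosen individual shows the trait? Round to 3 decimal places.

0.048

Prior × likelihood for each hypothesis:
  Sp. viridis: 0.1224 × 0.06 = 0.007344
  Sp. rubra: 0.1128 × 0.07 = 0.007896
  Sp. alba: 0.5696 × 0.048 = 0.0273408
  Sp. nigra: 0.1952 × 0.03 = 0.005856
P(trait) = 0.007344 + 0.007896 + 0.0273408 + 0.005856 = 0.0484368 → 0.048.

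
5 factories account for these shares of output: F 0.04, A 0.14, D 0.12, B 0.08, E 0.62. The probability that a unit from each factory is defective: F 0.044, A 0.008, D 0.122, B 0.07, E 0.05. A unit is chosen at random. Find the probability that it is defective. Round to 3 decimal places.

Compute prior × likelihood for every hypothesis:
  F: 0.04 × 0.044 = 0.00176
  A: 0.14 × 0.008 = 0.00112
  D: 0.12 × 0.122 = 0.01464
  B: 0.08 × 0.07 = 0.0056
  E: 0.62 × 0.05 = 0.031
P(defective) = 0.00176 + 0.00112 + 0.01464 + 0.0056 + 0.031 = 0.05412 → 0.054.

0.054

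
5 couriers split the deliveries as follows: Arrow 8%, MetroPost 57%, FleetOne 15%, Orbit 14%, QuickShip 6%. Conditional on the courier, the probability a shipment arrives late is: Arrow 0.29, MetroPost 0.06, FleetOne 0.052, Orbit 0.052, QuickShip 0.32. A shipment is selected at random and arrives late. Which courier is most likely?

Compute prior × likelihood for every hypothesis:
  Arrow: 0.08 × 0.29 = 0.0232
  MetroPost: 0.57 × 0.06 = 0.0342
  FleetOne: 0.15 × 0.052 = 0.0078
  Orbit: 0.14 × 0.052 = 0.00728
  QuickShip: 0.06 × 0.32 = 0.0192
Normalizing constant = 0.09168.
Largest term belongs to MetroPost, so MetroPost is most probable.

MetroPost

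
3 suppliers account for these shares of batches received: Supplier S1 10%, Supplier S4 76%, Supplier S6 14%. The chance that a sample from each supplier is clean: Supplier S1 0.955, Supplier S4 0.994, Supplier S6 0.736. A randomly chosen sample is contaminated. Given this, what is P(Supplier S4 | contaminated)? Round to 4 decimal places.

Taking complements, P(contaminated | each) = Supplier S1 0.045, Supplier S4 0.006, Supplier S6 0.264.
Compute prior × likelihood for every hypothesis:
  Supplier S1: 0.1 × 0.045 = 0.0045
  Supplier S4: 0.76 × 0.006 = 0.00456
  Supplier S6: 0.14 × 0.264 = 0.03696
Normalizing constant = 0.04602.
P(Supplier S4 | evidence) = 0.00456 / 0.04602 ≈ 0.0991.

0.0991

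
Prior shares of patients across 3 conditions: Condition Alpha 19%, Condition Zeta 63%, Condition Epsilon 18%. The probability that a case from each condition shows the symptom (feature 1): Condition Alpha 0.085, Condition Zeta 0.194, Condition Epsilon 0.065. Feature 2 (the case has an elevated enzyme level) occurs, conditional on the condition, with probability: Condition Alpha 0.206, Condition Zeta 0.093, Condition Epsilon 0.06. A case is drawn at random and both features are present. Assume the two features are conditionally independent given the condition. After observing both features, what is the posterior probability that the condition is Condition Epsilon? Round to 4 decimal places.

0.0456

Unnormalized posteriors (prior × likelihood):
  Condition Alpha: 0.19 × 0.085 × 0.206 = 0.0033269
  Condition Zeta: 0.63 × 0.194 × 0.093 = 0.01136646
  Condition Epsilon: 0.18 × 0.065 × 0.06 = 0.000702
Sum = 0.01539536.
P(Condition Epsilon | evidence) = 0.000702 / 0.01539536 ≈ 0.0456.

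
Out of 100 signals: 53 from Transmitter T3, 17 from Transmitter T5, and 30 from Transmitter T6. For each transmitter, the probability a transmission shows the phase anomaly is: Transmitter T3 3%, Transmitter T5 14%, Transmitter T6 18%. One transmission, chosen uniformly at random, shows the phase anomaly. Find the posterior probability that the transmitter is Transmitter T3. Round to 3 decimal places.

0.170

Compute prior × likelihood for every hypothesis:
  Transmitter T3: 0.53 × 0.03 = 0.0159
  Transmitter T5: 0.17 × 0.14 = 0.0238
  Transmitter T6: 0.3 × 0.18 = 0.054
Sum = 0.0937.
P(Transmitter T3 | evidence) = 0.0159 / 0.0937 ≈ 0.170.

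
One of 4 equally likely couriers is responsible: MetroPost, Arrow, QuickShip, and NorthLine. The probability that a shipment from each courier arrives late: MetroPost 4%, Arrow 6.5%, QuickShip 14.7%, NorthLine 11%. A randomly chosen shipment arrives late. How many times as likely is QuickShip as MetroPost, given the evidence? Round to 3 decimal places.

With a uniform prior (1/4 each), posterior ∝ likelihood:
  MetroPost: 0.04
  Arrow: 0.065
  QuickShip: 0.147
  NorthLine: 0.11
Normalizing constant = 0.362.
The ratio is 0.147 / 0.04 (the normalizer cancels) = 3.675.

3.675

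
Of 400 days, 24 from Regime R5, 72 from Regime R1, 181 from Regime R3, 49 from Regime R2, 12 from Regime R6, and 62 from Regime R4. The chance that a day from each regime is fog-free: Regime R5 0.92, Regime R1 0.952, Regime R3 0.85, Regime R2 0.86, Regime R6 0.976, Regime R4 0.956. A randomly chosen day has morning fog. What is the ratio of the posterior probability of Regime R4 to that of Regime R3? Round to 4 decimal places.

0.1005

Taking complements, P(fog | each) = Regime R5 0.08, Regime R1 0.048, Regime R3 0.15, Regime R2 0.14, Regime R6 0.024, Regime R4 0.044.
Compute prior × likelihood for every hypothesis:
  Regime R5: 0.06 × 0.08 = 0.0048
  Regime R1: 0.18 × 0.048 = 0.00864
  Regime R3: 0.4525 × 0.15 = 0.067875
  Regime R2: 0.1225 × 0.14 = 0.01715
  Regime R6: 0.03 × 0.024 = 0.00072
  Regime R4: 0.155 × 0.044 = 0.00682
Total = 0.106005.
The ratio is 0.00682 / 0.067875 (the normalizer cancels) = 0.1005.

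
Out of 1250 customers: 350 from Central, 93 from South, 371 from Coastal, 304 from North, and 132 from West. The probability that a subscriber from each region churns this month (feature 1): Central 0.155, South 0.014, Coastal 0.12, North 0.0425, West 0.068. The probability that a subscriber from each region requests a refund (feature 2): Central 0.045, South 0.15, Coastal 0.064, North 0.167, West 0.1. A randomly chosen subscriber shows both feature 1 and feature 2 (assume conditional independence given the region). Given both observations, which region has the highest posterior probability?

Coastal

By Bayes' rule, posterior ∝ prior × likelihood:
  Central: 0.28 × 0.155 × 0.045 = 0.001953
  South: 0.0744 × 0.014 × 0.15 = 0.00015624
  Coastal: 0.2968 × 0.12 × 0.064 = 0.002279424
  North: 0.2432 × 0.0425 × 0.167 = 0.001726112
  West: 0.1056 × 0.068 × 0.1 = 0.00071808
Sum = 0.006832856.
Largest term belongs to Coastal, so Coastal is most probable.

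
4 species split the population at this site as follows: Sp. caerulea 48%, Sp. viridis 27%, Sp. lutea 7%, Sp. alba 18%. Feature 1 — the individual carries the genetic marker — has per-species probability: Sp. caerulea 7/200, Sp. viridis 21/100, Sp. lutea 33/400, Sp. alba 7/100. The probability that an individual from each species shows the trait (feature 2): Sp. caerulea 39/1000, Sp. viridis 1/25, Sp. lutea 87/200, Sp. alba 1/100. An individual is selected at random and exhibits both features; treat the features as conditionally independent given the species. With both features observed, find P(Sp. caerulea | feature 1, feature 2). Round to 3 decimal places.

0.118

By Bayes' rule, posterior ∝ prior × likelihood:
  Sp. caerulea: 0.48 × 0.035 × 0.039 = 0.0006552
  Sp. viridis: 0.27 × 0.21 × 0.04 = 0.002268
  Sp. lutea: 0.07 × 0.0825 × 0.435 = 0.002512125
  Sp. alba: 0.18 × 0.07 × 0.01 = 0.000126
Total = 0.005561325.
P(Sp. caerulea | evidence) = 0.0006552 / 0.005561325 ≈ 0.118.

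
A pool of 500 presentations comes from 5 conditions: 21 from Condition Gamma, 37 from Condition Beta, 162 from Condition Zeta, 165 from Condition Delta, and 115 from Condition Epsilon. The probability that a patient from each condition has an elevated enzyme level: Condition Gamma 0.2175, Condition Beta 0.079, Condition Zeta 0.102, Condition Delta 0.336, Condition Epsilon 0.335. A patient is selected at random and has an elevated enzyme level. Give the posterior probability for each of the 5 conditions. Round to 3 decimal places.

Condition Gamma 0.039, Condition Beta 0.025, Condition Zeta 0.140, Condition Delta 0.470, Condition Epsilon 0.327

By Bayes' rule, posterior ∝ prior × likelihood:
  Condition Gamma: 0.042 × 0.2175 = 0.009135
  Condition Beta: 0.074 × 0.079 = 0.005846
  Condition Zeta: 0.324 × 0.102 = 0.033048
  Condition Delta: 0.33 × 0.336 = 0.11088
  Condition Epsilon: 0.23 × 0.335 = 0.07705
Total = 0.235959.
P(Condition Gamma | elevated) = 0.009135/0.235959 ≈ 0.039
P(Condition Beta | elevated) = 0.005846/0.235959 ≈ 0.025
P(Condition Zeta | elevated) = 0.033048/0.235959 ≈ 0.140
P(Condition Delta | elevated) = 0.11088/0.235959 ≈ 0.470
P(Condition Epsilon | elevated) = 0.07705/0.235959 ≈ 0.327
(Check: 0.039+0.025+0.140+0.470+0.327 = 1.001.)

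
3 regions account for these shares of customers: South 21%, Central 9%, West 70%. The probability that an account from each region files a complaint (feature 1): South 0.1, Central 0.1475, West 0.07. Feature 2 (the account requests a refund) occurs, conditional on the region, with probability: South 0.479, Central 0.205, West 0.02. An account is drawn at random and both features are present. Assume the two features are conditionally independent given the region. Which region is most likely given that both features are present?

South

Prior × likelihood for each hypothesis:
  South: 0.21 × 0.1 × 0.479 = 0.010059
  Central: 0.09 × 0.1475 × 0.205 = 0.002721375
  West: 0.7 × 0.07 × 0.02 = 0.00098
Sum = 0.013760375.
Largest term belongs to South, so South is most probable.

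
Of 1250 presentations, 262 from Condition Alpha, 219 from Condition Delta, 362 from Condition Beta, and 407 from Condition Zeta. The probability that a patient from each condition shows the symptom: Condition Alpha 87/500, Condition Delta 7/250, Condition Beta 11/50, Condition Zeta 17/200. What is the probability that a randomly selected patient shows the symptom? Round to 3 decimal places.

0.133

By Bayes' rule, posterior ∝ prior × likelihood:
  Condition Alpha: 0.2096 × 0.174 = 0.0364704
  Condition Delta: 0.1752 × 0.028 = 0.0049056
  Condition Beta: 0.2896 × 0.22 = 0.063712
  Condition Zeta: 0.3256 × 0.085 = 0.027676
P(symptomatic) = 0.0364704 + 0.0049056 + 0.063712 + 0.027676 = 0.132764 → 0.133.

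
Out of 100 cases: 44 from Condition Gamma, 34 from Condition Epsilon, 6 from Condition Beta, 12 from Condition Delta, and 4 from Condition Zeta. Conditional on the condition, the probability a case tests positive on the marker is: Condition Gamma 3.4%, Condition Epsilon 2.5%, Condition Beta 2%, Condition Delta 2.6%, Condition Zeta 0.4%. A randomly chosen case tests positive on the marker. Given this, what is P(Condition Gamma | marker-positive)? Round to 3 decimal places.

Prior × likelihood for each hypothesis:
  Condition Gamma: 0.44 × 0.034 = 0.01496
  Condition Epsilon: 0.34 × 0.025 = 0.0085
  Condition Beta: 0.06 × 0.02 = 0.0012
  Condition Delta: 0.12 × 0.026 = 0.00312
  Condition Zeta: 0.04 × 0.004 = 0.00016
Total = 0.02794.
P(Condition Gamma | evidence) = 0.01496 / 0.02794 ≈ 0.535.

0.535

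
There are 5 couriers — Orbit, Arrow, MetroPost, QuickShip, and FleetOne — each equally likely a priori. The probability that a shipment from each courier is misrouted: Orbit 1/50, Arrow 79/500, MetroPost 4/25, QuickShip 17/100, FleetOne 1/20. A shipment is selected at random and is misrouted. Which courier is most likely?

QuickShip

Since the prior is uniform, the posterior is proportional to the likelihood:
  Orbit: 0.02
  Arrow: 0.158
  MetroPost: 0.16
  QuickShip: 0.17
  FleetOne: 0.05
Sum = 0.558.
Largest term belongs to QuickShip, so QuickShip is most probable.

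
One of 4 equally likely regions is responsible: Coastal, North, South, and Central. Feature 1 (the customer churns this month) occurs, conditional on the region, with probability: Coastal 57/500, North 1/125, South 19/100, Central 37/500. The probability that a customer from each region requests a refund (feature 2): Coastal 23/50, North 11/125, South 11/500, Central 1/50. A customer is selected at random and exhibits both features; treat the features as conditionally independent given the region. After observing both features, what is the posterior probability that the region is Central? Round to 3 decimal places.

With a uniform prior (1/4 each), posterior ∝ likelihood:
  Coastal: 0.114 × 0.46 = 0.05244
  North: 0.008 × 0.088 = 0.000704
  South: 0.19 × 0.022 = 0.00418
  Central: 0.074 × 0.02 = 0.00148
Normalizing constant = 0.058804.
P(Central | evidence) = 0.00148 / 0.058804 ≈ 0.025.

0.025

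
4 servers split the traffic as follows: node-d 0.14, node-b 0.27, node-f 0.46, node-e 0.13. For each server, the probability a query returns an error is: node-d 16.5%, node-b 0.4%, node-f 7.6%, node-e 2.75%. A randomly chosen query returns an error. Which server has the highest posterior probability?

node-f

Prior × likelihood for each hypothesis:
  node-d: 0.14 × 0.165 = 0.0231
  node-b: 0.27 × 0.004 = 0.00108
  node-f: 0.46 × 0.076 = 0.03496
  node-e: 0.13 × 0.0275 = 0.003575
Total = 0.062715.
Largest term belongs to node-f, so node-f is most probable.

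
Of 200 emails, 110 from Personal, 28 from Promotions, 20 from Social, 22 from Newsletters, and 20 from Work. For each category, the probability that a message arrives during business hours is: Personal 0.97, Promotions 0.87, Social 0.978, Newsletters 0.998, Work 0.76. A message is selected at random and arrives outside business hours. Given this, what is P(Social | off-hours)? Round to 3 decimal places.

Taking complements, P(off-hours | each) = Personal 0.03, Promotions 0.13, Social 0.022, Newsletters 0.002, Work 0.24.
Prior × likelihood for each hypothesis:
  Personal: 0.55 × 0.03 = 0.0165
  Promotions: 0.14 × 0.13 = 0.0182
  Social: 0.1 × 0.022 = 0.0022
  Newsletters: 0.11 × 0.002 = 0.00022
  Work: 0.1 × 0.24 = 0.024
Normalizing constant = 0.06112.
P(Social | evidence) = 0.0022 / 0.06112 ≈ 0.036.

0.036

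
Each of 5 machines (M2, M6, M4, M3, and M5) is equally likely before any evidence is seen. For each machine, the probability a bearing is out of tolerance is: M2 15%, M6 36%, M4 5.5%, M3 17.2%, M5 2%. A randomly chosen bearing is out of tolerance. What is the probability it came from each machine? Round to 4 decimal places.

Since the prior is uniform, the posterior is proportional to the likelihood:
  M2: 0.15
  M6: 0.36
  M4: 0.055
  M3: 0.172
  M5: 0.02
Total = 0.757.
P(M2 | oversize) = 0.15/0.757 ≈ 0.1982
P(M6 | oversize) = 0.36/0.757 ≈ 0.4756
P(M4 | oversize) = 0.055/0.757 ≈ 0.0727
P(M3 | oversize) = 0.172/0.757 ≈ 0.2272
P(M5 | oversize) = 0.02/0.757 ≈ 0.0264
(Check: 0.1982+0.4756+0.0727+0.2272+0.0264 = 1.0001.)

M2 0.1982, M6 0.4756, M4 0.0727, M3 0.2272, M5 0.0264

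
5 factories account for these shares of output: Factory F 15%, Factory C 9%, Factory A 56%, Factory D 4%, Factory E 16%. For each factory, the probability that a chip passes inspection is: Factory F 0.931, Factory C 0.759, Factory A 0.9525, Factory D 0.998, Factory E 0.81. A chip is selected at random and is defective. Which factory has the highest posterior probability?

Factory E

Taking complements, P(defective | each) = Factory F 0.069, Factory C 0.241, Factory A 0.0475, Factory D 0.002, Factory E 0.19.
Unnormalized posteriors (prior × likelihood):
  Factory F: 0.15 × 0.069 = 0.01035
  Factory C: 0.09 × 0.241 = 0.02169
  Factory A: 0.56 × 0.0475 = 0.0266
  Factory D: 0.04 × 0.002 = 0.00008
  Factory E: 0.16 × 0.19 = 0.0304
Total = 0.08912.
Largest term belongs to Factory E, so Factory E is most probable.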